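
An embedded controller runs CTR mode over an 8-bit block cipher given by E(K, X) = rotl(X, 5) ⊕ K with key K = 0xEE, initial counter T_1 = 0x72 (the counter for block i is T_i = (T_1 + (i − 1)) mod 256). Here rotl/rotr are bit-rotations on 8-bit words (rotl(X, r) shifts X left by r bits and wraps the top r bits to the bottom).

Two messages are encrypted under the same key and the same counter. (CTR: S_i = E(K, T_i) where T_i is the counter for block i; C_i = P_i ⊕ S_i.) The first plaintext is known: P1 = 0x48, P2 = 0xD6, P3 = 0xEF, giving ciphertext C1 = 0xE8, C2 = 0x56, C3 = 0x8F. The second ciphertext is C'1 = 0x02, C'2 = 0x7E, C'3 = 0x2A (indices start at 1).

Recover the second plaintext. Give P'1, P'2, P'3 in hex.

P'1 = 0xA2, P'2 = 0xFE, P'3 = 0x4A

In CTR with a reused counter, both messages share the same keystream S_i, so C_i ⊕ C'_i = P_i ⊕ P'_i and thus P'_i = P_i ⊕ C_i ⊕ C'_i.
P'1: 0x48 ⊕ 0xE8 ⊕ 0x02 = 0xA2.
P'2: 0xD6 ⊕ 0x56 ⊕ 0x7E = 0xFE.
P'3: 0xEF ⊕ 0x8F ⊕ 0x2A = 0x4A.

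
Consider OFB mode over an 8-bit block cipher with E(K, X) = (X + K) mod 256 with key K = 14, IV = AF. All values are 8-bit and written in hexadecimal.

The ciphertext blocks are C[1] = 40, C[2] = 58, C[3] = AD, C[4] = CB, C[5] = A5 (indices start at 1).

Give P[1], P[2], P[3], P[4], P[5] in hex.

P[1] = 83, P[2] = 8F, P[3] = 46, P[4] = 34, P[5] = B6

OFB decryption: S_i = E(K, S_{i−1}) with S_{0} = IV; P_i = C_i ⊕ S_i.
P[1]: S = E(K, AF) = C3; 40 ⊕ C3 = 83.
P[2]: S = E(K, C3) = D7; 58 ⊕ D7 = 8F.
P[3]: S = E(K, D7) = EB; AD ⊕ EB = 46.
P[4]: S = E(K, EB) = FF; CB ⊕ FF = 34.
P[5]: S = E(K, FF) = 13; A5 ⊕ 13 = B6.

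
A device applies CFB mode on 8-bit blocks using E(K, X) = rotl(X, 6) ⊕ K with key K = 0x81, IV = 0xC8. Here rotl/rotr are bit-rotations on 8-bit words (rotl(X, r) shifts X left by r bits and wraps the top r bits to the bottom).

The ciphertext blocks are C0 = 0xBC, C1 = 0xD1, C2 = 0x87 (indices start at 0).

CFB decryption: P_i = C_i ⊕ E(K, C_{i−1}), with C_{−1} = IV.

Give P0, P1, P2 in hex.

P0 = 0x0F, P1 = 0x7F, P2 = 0x72

P0: E(K, 0xC8) = 0xB3; 0xBC ⊕ 0xB3 = 0x0F.
P1: E(K, 0xBC) = 0xAE; 0xD1 ⊕ 0xAE = 0x7F.
P2: E(K, 0xD1) = 0xF5; 0x87 ⊕ 0xF5 = 0x72.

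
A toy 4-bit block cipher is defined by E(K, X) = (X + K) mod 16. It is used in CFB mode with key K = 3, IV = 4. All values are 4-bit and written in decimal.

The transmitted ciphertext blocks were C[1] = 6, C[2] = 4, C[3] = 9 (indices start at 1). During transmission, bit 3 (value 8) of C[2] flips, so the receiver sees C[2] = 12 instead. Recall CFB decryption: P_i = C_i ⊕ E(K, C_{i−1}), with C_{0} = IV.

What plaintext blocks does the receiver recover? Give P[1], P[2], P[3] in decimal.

Only C[2] changed, to 12. In CFB, a change in C_i flips the same bit in P_i and garbles P_{i+1}. Decrypting the received ciphertext:
P[1]: E(K, 4) = 7; 6 ⊕ 7 = 1.
P[2]: E(K, 6) = 9; 12 ⊕ 9 = 5.
P[3]: E(K, 12) = 15; 9 ⊕ 15 = 6.
Blocks that differ from the original plaintext: P[2], P[3].

P[1] = 1, P[2] = 5, P[3] = 6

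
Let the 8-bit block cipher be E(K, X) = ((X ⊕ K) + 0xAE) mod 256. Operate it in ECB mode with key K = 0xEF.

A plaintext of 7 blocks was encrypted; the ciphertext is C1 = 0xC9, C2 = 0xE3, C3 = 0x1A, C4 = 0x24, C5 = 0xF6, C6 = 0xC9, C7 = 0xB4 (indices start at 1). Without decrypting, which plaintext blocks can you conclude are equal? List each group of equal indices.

P1 = P6

ECB encrypts each block independently with the same key, so equal ciphertext blocks imply equal plaintext blocks.
C1 = C6 = 0xC9, so P1 = P6.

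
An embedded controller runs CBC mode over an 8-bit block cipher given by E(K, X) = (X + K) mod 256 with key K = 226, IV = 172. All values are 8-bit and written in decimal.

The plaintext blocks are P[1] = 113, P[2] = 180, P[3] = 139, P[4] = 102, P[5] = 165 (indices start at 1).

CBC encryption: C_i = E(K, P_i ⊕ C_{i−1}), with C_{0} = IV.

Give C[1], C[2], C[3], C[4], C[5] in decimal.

C[1]: P[1] ⊕ 172 = 221; E(K, 221) = 191.
C[2]: P[2] ⊕ 191 = 11; E(K, 11) = 237.
C[3]: P[3] ⊕ 237 = 102; E(K, 102) = 72.
C[4]: P[4] ⊕ 72 = 46; E(K, 46) = 16.
C[5]: P[5] ⊕ 16 = 181; E(K, 181) = 151.

C[1] = 191, C[2] = 237, C[3] = 72, C[4] = 16, C[5] = 151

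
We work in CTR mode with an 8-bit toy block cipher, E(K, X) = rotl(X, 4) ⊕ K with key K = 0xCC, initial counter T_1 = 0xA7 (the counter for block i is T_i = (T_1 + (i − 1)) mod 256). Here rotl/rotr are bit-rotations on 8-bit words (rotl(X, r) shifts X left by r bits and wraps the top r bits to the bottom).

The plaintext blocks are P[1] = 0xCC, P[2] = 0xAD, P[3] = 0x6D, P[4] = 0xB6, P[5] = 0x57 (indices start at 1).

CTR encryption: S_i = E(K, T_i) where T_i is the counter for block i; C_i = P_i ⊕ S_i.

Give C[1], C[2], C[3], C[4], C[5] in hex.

C[1] = 0x7A, C[2] = 0xEB, C[3] = 0x3B, C[4] = 0xD0, C[5] = 0x21

C[1]: T = 0xA7, S = E(K, T) = 0xB6; 0xCC ⊕ 0xB6 = 0x7A.
C[2]: T = 0xA8, S = E(K, T) = 0x46; 0xAD ⊕ 0x46 = 0xEB.
C[3]: T = 0xA9, S = E(K, T) = 0x56; 0x6D ⊕ 0x56 = 0x3B.
C[4]: T = 0xAA, S = E(K, T) = 0x66; 0xB6 ⊕ 0x66 = 0xD0.
C[5]: T = 0xAB, S = E(K, T) = 0x76; 0x57 ⊕ 0x76 = 0x21.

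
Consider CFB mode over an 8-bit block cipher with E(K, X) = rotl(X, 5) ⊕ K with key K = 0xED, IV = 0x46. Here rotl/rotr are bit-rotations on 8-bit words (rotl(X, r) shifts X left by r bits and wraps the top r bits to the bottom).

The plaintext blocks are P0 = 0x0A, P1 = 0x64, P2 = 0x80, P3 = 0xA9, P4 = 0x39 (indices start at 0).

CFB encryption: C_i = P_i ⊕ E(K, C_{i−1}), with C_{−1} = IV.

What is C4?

C0: E(K, 0x46) = 0x25; 0x0A ⊕ 0x25 = 0x2F.
C1: E(K, 0x2F) = 0x08; 0x64 ⊕ 0x08 = 0x6C.
C2: E(K, 0x6C) = 0x60; 0x80 ⊕ 0x60 = 0xE0.
C3: E(K, 0xE0) = 0xF1; 0xA9 ⊕ 0xF1 = 0x58.
C4: E(K, 0x58) = 0xE6; 0x39 ⊕ 0xE6 = 0xDF.

C4 = 0xDF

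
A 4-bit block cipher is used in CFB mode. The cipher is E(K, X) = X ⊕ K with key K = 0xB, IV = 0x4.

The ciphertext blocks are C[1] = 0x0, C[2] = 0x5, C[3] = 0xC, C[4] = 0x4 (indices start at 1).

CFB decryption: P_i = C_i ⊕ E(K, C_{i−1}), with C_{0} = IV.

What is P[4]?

P[4] = 0x3

P[4]: E(K, 0xC) = 0x7; 0x4 ⊕ 0x7 = 0x3.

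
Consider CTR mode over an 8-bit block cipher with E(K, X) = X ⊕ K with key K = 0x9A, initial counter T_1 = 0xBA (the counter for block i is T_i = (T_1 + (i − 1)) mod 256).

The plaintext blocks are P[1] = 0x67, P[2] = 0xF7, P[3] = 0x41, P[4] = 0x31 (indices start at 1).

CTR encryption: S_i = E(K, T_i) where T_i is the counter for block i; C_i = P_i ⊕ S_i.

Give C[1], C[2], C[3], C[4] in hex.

C[1] = 0x47, C[2] = 0xD6, C[3] = 0x67, C[4] = 0x16

C[1]: T = 0xBA, S = E(K, T) = 0x20; 0x67 ⊕ 0x20 = 0x47.
C[2]: T = 0xBB, S = E(K, T) = 0x21; 0xF7 ⊕ 0x21 = 0xD6.
C[3]: T = 0xBC, S = E(K, T) = 0x26; 0x41 ⊕ 0x26 = 0x67.
C[4]: T = 0xBD, S = E(K, T) = 0x27; 0x31 ⊕ 0x27 = 0x16.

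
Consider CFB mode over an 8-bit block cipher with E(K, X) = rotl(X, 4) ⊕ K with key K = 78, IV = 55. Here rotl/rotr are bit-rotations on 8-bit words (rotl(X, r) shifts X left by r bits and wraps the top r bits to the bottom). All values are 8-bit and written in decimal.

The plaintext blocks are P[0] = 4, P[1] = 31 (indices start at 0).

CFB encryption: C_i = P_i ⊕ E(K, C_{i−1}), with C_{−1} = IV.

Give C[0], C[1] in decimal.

C[0] = 57, C[1] = 194

C[0]: E(K, 55) = 61; 4 ⊕ 61 = 57.
C[1]: E(K, 57) = 221; 31 ⊕ 221 = 194.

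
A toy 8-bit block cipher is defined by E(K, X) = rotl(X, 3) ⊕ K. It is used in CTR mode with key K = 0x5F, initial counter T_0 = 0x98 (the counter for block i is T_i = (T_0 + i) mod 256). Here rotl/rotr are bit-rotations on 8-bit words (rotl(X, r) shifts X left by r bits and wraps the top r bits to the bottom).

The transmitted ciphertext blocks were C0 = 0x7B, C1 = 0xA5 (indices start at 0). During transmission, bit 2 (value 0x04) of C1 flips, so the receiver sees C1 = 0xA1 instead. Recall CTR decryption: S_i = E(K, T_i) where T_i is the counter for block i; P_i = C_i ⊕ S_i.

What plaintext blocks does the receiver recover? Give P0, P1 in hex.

Only C1 changed, to 0xA1. In CTR, a change in C_i flips the same bit in P_i only; the keystream is unaffected. Decrypting the received ciphertext:
P0: T = 0x98, S = E(K, T) = 0x9B; 0x7B ⊕ 0x9B = 0xE0.
P1: T = 0x99, S = E(K, T) = 0x93; 0xA1 ⊕ 0x93 = 0x32.
Blocks that differ from the original plaintext: P1.

P0 = 0xE0, P1 = 0x32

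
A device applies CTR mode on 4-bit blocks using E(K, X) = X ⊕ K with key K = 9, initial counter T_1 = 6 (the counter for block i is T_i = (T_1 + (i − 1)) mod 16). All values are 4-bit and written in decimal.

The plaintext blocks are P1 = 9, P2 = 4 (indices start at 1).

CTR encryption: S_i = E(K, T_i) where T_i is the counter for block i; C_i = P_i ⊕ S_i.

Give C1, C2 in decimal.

C1 = 6, C2 = 10

C1: T = 6, S = E(K, T) = 15; 9 ⊕ 15 = 6.
C2: T = 7, S = E(K, T) = 14; 4 ⊕ 14 = 10.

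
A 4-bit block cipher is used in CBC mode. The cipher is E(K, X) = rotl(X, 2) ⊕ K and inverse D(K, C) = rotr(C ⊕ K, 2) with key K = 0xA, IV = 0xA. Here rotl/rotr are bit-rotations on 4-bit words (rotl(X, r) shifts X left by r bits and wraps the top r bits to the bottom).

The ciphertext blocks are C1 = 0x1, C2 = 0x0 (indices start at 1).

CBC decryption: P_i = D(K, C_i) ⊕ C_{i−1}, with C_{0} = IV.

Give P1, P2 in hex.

P1: D(K, 0x1) = 0xE; 0xE ⊕ 0xA = 0x4.
P2: D(K, 0x0) = 0xA; 0xA ⊕ 0x1 = 0xB.

P1 = 0x4, P2 = 0xB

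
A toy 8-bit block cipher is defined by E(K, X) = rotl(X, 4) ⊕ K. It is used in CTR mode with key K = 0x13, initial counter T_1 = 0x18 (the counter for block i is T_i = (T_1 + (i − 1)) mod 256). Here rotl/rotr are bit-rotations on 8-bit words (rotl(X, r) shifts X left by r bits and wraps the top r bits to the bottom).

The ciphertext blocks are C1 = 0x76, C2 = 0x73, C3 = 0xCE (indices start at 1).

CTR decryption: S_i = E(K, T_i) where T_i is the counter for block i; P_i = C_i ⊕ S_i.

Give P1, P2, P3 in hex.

P1 = 0xE4, P2 = 0xF1, P3 = 0x7C

P1: T = 0x18, S = E(K, T) = 0x92; 0x76 ⊕ 0x92 = 0xE4.
P2: T = 0x19, S = E(K, T) = 0x82; 0x73 ⊕ 0x82 = 0xF1.
P3: T = 0x1A, S = E(K, T) = 0xB2; 0xCE ⊕ 0xB2 = 0x7C.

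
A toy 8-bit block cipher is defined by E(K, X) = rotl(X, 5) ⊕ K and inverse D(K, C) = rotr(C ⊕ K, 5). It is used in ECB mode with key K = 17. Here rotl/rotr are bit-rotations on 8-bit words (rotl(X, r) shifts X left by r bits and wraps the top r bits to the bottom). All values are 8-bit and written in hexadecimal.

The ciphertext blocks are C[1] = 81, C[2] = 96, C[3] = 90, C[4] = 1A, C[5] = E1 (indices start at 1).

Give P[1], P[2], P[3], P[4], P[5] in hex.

ECB decryption: P_i = D(K, C_i).
P[1]: D(K, 81) = B4.
P[2]: D(K, 96) = 0C.
P[3]: D(K, 90) = 3C.
P[4]: D(K, 1A) = 68.
P[5]: D(K, E1) = B7.

P[1] = B4, P[2] = 0C, P[3] = 3C, P[4] = 68, P[5] = B7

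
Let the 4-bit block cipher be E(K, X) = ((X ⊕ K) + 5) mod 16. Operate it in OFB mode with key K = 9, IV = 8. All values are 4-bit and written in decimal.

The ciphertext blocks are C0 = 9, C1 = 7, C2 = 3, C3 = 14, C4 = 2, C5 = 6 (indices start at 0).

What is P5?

P5 = 10

OFB decryption: S_i = E(K, S_{i−1}) with S_{−1} = IV; P_i = C_i ⊕ S_i.
P0: S = E(K, 8) = 6; 9 ⊕ 6 = 15.
P1: S = E(K, 6) = 4; 7 ⊕ 4 = 3.
P2: S = E(K, 4) = 2; 3 ⊕ 2 = 1.
P3: S = E(K, 2) = 0; 14 ⊕ 0 = 14.
P4: S = E(K, 0) = 14; 2 ⊕ 14 = 12.
P5: S = E(K, 14) = 12; 6 ⊕ 12 = 10.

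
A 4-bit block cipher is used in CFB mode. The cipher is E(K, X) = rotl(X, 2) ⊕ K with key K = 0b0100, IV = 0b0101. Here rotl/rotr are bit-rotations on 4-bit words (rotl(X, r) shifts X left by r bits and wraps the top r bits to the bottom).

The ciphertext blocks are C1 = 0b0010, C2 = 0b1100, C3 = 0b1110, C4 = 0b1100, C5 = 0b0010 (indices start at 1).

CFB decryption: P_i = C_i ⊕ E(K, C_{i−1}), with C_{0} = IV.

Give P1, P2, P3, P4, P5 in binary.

P1 = 0b0011, P2 = 0b0000, P3 = 0b1001, P4 = 0b0011, P5 = 0b0101

P1: E(K, 0b0101) = 0b0001; 0b0010 ⊕ 0b0001 = 0b0011.
P2: E(K, 0b0010) = 0b1100; 0b1100 ⊕ 0b1100 = 0b0000.
P3: E(K, 0b1100) = 0b0111; 0b1110 ⊕ 0b0111 = 0b1001.
P4: E(K, 0b1110) = 0b1111; 0b1100 ⊕ 0b1111 = 0b0011.
P5: E(K, 0b1100) = 0b0111; 0b0010 ⊕ 0b0111 = 0b0101.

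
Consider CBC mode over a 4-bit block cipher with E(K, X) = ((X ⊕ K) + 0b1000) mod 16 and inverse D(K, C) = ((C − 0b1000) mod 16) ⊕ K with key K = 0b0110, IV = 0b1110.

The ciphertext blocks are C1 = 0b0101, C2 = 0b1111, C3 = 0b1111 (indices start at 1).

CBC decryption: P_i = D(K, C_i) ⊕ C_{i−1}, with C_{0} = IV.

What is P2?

P2 = 0b0100

P2: D(K, 0b1111) = 0b0001; 0b0001 ⊕ 0b0101 = 0b0100.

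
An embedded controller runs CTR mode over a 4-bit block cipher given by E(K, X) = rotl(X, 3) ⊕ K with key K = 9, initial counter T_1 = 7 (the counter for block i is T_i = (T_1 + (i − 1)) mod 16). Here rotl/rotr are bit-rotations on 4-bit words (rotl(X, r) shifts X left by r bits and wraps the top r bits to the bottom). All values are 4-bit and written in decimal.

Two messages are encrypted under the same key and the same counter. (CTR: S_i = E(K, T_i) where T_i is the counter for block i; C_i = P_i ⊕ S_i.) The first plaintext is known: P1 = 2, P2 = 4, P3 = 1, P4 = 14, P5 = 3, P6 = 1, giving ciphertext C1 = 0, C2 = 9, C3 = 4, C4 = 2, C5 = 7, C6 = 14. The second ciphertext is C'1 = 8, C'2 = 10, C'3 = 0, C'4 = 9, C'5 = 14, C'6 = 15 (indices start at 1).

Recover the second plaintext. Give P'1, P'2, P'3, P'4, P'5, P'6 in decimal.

In CTR with a reused counter, both messages share the same keystream S_i, so C_i ⊕ C'_i = P_i ⊕ P'_i and thus P'_i = P_i ⊕ C_i ⊕ C'_i.
P'1: 2 ⊕ 0 ⊕ 8 = 10.
P'2: 4 ⊕ 9 ⊕ 10 = 7.
P'3: 1 ⊕ 4 ⊕ 0 = 5.
P'4: 14 ⊕ 2 ⊕ 9 = 5.
P'5: 3 ⊕ 7 ⊕ 14 = 10.
P'6: 1 ⊕ 14 ⊕ 15 = 0.

P'1 = 10, P'2 = 7, P'3 = 5, P'4 = 5, P'5 = 10, P'6 = 0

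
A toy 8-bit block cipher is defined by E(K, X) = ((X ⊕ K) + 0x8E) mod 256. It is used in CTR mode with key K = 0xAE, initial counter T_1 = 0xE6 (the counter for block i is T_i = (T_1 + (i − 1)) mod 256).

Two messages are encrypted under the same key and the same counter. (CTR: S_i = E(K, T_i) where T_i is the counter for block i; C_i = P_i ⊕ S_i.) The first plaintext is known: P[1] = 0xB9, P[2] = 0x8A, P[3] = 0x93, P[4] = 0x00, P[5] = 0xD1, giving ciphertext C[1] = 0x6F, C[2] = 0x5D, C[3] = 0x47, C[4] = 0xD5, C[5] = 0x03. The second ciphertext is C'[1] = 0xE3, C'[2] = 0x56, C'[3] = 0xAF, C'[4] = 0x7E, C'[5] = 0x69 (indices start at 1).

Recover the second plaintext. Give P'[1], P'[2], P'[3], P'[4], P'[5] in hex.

P'[1] = 0x35, P'[2] = 0x81, P'[3] = 0x7B, P'[4] = 0xAB, P'[5] = 0xBB

In CTR with a reused counter, both messages share the same keystream S_i, so C_i ⊕ C'_i = P_i ⊕ P'_i and thus P'_i = P_i ⊕ C_i ⊕ C'_i.
P'[1]: 0xB9 ⊕ 0x6F ⊕ 0xE3 = 0x35.
P'[2]: 0x8A ⊕ 0x5D ⊕ 0x56 = 0x81.
P'[3]: 0x93 ⊕ 0x47 ⊕ 0xAF = 0x7B.
P'[4]: 0x00 ⊕ 0xD5 ⊕ 0x7E = 0xAB.
P'[5]: 0xD1 ⊕ 0x03 ⊕ 0x69 = 0xBB.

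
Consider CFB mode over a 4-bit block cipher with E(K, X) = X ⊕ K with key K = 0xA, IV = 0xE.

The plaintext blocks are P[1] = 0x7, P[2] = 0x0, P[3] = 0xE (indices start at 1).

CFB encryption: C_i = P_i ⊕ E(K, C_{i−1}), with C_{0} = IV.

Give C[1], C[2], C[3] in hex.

C[1]: E(K, 0xE) = 0x4; 0x7 ⊕ 0x4 = 0x3.
C[2]: E(K, 0x3) = 0x9; 0x0 ⊕ 0x9 = 0x9.
C[3]: E(K, 0x9) = 0x3; 0xE ⊕ 0x3 = 0xD.

C[1] = 0x3, C[2] = 0x9, C[3] = 0xD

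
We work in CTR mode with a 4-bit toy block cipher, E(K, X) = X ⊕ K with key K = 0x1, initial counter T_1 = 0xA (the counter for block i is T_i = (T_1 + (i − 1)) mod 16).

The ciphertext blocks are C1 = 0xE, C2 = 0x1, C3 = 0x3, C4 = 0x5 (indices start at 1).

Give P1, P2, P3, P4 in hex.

CTR decryption: S_i = E(K, T_i) where T_i is the counter for block i; P_i = C_i ⊕ S_i.
P1: T = 0xA, S = E(K, T) = 0xB; 0xE ⊕ 0xB = 0x5.
P2: T = 0xB, S = E(K, T) = 0xA; 0x1 ⊕ 0xA = 0xB.
P3: T = 0xC, S = E(K, T) = 0xD; 0x3 ⊕ 0xD = 0xE.
P4: T = 0xD, S = E(K, T) = 0xC; 0x5 ⊕ 0xC = 0x9.

P1 = 0x5, P2 = 0xB, P3 = 0xE, P4 = 0x9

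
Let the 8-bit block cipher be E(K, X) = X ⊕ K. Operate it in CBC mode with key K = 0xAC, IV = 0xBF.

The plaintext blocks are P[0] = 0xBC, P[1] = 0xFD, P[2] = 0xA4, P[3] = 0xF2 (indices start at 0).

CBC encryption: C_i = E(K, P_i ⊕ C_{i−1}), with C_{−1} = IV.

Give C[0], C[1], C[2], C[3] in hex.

C[0]: P[0] ⊕ 0xBF = 0x03; E(K, 0x03) = 0xAF.
C[1]: P[1] ⊕ 0xAF = 0x52; E(K, 0x52) = 0xFE.
C[2]: P[2] ⊕ 0xFE = 0x5A; E(K, 0x5A) = 0xF6.
C[3]: P[3] ⊕ 0xF6 = 0x04; E(K, 0x04) = 0xA8.

C[0] = 0xAF, C[1] = 0xFE, C[2] = 0xF6, C[3] = 0xA8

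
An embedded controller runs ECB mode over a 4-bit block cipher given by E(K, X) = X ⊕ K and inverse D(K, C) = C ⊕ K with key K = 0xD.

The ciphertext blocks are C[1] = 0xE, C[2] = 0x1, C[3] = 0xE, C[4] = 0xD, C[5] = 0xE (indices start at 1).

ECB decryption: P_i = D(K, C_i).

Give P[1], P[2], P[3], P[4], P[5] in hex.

P[1] = 0x3, P[2] = 0xC, P[3] = 0x3, P[4] = 0x0, P[5] = 0x3

P[1]: D(K, 0xE) = 0x3.
P[2]: D(K, 0x1) = 0xC.
P[3]: D(K, 0xE) = 0x3.
P[4]: D(K, 0xD) = 0x0.
P[5]: D(K, 0xE) = 0x3.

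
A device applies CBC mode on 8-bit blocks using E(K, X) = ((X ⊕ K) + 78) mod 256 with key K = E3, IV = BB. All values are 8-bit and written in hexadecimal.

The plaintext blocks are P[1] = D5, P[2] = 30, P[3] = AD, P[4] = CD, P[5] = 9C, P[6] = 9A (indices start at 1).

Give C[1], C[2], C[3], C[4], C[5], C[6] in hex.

C[1] = 05, C[2] = 4E, C[3] = 78, C[4] = CE, C[5] = 29, C[6] = C8

CBC encryption: C_i = E(K, P_i ⊕ C_{i−1}), with C_{0} = IV.
C[1]: P[1] ⊕ BB = 6E; E(K, 6E) = 05.
C[2]: P[2] ⊕ 05 = 35; E(K, 35) = 4E.
C[3]: P[3] ⊕ 4E = E3; E(K, E3) = 78.
C[4]: P[4] ⊕ 78 = B5; E(K, B5) = CE.
C[5]: P[5] ⊕ CE = 52; E(K, 52) = 29.
C[6]: P[6] ⊕ 29 = B3; E(K, B3) = C8.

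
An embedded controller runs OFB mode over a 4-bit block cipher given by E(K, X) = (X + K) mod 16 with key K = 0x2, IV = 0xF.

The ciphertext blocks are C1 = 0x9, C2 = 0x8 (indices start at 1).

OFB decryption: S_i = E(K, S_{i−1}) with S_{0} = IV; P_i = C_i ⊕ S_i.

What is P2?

P2 = 0xB

P1: S = E(K, 0xF) = 0x1; 0x9 ⊕ 0x1 = 0x8.
P2: S = E(K, 0x1) = 0x3; 0x8 ⊕ 0x3 = 0xB.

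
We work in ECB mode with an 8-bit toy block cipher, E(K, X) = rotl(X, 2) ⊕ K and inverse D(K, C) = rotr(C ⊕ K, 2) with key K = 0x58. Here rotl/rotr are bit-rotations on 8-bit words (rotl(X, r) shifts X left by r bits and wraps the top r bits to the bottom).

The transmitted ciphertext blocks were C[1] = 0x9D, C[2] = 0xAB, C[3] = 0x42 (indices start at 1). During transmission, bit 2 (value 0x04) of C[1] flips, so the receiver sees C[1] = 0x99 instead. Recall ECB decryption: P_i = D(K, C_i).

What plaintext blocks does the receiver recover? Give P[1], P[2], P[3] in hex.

P[1] = 0x70, P[2] = 0xFC, P[3] = 0x86

Only C[1] changed, to 0x99. In ECB, a change in C_i affects only P_i. Decrypting the received ciphertext:
P[1]: D(K, 0x99) = 0x70.
P[2]: D(K, 0xAB) = 0xFC.
P[3]: D(K, 0x42) = 0x86.
Blocks that differ from the original plaintext: P[1].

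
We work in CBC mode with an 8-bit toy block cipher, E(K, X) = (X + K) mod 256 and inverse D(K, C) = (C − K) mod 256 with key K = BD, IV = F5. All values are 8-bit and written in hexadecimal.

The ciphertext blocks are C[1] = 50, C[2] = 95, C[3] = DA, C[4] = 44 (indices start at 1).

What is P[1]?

CBC decryption: P_i = D(K, C_i) ⊕ C_{i−1}, with C_{0} = IV.
P[1]: D(K, 50) = 93; 93 ⊕ F5 = 66.

P[1] = 66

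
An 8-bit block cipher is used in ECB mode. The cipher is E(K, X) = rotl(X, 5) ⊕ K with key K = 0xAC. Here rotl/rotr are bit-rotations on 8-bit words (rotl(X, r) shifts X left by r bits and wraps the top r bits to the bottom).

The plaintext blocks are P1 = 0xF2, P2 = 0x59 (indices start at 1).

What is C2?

ECB encryption: C_i = E(K, P_i).
C2: E(K, 0x59) = 0x87.

C2 = 0x87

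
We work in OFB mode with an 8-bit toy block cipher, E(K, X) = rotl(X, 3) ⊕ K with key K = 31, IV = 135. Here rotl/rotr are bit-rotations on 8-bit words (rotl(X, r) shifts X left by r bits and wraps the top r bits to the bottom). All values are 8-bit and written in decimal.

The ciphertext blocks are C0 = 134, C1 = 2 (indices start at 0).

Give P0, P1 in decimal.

P0 = 165, P1 = 4

OFB decryption: S_i = E(K, S_{i−1}) with S_{−1} = IV; P_i = C_i ⊕ S_i.
P0: S = E(K, 135) = 35; 134 ⊕ 35 = 165.
P1: S = E(K, 35) = 6; 2 ⊕ 6 = 4.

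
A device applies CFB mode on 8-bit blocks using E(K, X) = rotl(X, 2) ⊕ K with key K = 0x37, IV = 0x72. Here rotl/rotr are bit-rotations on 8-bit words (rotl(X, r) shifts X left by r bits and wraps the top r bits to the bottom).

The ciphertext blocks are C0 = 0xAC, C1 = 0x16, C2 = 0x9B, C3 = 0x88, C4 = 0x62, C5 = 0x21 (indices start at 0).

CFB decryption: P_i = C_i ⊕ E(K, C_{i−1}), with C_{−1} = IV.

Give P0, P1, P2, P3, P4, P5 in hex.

P0 = 0x52, P1 = 0x93, P2 = 0xF4, P3 = 0xD1, P4 = 0x77, P5 = 0x9F

P0: E(K, 0x72) = 0xFE; 0xAC ⊕ 0xFE = 0x52.
P1: E(K, 0xAC) = 0x85; 0x16 ⊕ 0x85 = 0x93.
P2: E(K, 0x16) = 0x6F; 0x9B ⊕ 0x6F = 0xF4.
P3: E(K, 0x9B) = 0x59; 0x88 ⊕ 0x59 = 0xD1.
P4: E(K, 0x88) = 0x15; 0x62 ⊕ 0x15 = 0x77.
P5: E(K, 0x62) = 0xBE; 0x21 ⊕ 0xBE = 0x9F.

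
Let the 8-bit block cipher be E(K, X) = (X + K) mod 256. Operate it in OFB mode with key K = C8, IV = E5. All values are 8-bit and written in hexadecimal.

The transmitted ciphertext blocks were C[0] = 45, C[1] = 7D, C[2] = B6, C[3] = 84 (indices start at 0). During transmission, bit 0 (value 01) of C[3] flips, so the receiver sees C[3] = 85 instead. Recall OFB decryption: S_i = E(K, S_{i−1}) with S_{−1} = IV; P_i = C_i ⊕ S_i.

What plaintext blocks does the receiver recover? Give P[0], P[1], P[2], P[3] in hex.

P[0] = E8, P[1] = 08, P[2] = 8B, P[3] = 80

Only C[3] changed, to 85. In OFB, a change in C_i flips the same bit in P_i only; the keystream is unaffected. Decrypting the received ciphertext:
P[0]: S = E(K, E5) = AD; 45 ⊕ AD = E8.
P[1]: S = E(K, AD) = 75; 7D ⊕ 75 = 08.
P[2]: S = E(K, 75) = 3D; B6 ⊕ 3D = 8B.
P[3]: S = E(K, 3D) = 05; 85 ⊕ 05 = 80.
Blocks that differ from the original plaintext: P[3].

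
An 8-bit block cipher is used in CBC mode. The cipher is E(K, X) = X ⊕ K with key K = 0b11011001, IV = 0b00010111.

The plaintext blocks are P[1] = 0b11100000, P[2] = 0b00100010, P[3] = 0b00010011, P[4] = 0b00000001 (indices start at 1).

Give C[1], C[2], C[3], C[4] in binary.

CBC encryption: C_i = E(K, P_i ⊕ C_{i−1}), with C_{0} = IV.
C[1]: P[1] ⊕ 0b00010111 = 0b11110111; E(K, 0b11110111) = 0b00101110.
C[2]: P[2] ⊕ 0b00101110 = 0b00001100; E(K, 0b00001100) = 0b11010101.
C[3]: P[3] ⊕ 0b11010101 = 0b11000110; E(K, 0b11000110) = 0b00011111.
C[4]: P[4] ⊕ 0b00011111 = 0b00011110; E(K, 0b00011110) = 0b11000111.

C[1] = 0b00101110, C[2] = 0b11010101, C[3] = 0b00011111, C[4] = 0b11000111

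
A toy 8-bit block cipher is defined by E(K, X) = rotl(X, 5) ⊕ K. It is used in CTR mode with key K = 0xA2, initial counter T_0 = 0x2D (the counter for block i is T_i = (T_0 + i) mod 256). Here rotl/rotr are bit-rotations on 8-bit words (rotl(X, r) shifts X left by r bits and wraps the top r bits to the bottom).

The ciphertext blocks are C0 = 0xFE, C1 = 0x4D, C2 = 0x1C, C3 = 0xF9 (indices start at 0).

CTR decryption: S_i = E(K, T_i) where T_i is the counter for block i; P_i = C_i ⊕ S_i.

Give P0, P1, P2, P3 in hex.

P0 = 0xF9, P1 = 0x2A, P2 = 0x5B, P3 = 0x5D

P0: T = 0x2D, S = E(K, T) = 0x07; 0xFE ⊕ 0x07 = 0xF9.
P1: T = 0x2E, S = E(K, T) = 0x67; 0x4D ⊕ 0x67 = 0x2A.
P2: T = 0x2F, S = E(K, T) = 0x47; 0x1C ⊕ 0x47 = 0x5B.
P3: T = 0x30, S = E(K, T) = 0xA4; 0xF9 ⊕ 0xA4 = 0x5D.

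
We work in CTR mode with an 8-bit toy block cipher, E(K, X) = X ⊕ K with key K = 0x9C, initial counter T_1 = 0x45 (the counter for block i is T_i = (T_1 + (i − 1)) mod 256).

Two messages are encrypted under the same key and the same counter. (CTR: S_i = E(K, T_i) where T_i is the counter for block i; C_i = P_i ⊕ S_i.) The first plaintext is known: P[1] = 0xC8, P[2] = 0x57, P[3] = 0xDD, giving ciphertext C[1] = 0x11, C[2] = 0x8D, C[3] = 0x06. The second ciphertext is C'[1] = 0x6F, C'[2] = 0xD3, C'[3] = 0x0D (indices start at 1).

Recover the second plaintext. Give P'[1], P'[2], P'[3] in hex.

P'[1] = 0xB6, P'[2] = 0x09, P'[3] = 0xD6

In CTR with a reused counter, both messages share the same keystream S_i, so C_i ⊕ C'_i = P_i ⊕ P'_i and thus P'_i = P_i ⊕ C_i ⊕ C'_i.
P'[1]: 0xC8 ⊕ 0x11 ⊕ 0x6F = 0xB6.
P'[2]: 0x57 ⊕ 0x8D ⊕ 0xD3 = 0x09.
P'[3]: 0xDD ⊕ 0x06 ⊕ 0x0D = 0xD6.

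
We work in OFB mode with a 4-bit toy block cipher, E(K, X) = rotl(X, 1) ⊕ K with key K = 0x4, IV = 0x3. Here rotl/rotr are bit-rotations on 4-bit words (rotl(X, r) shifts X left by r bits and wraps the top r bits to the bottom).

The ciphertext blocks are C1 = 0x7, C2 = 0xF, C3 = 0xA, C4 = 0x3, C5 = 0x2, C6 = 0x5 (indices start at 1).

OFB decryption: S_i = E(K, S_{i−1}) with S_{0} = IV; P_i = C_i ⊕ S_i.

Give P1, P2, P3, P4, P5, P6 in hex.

P1: S = E(K, 0x3) = 0x2; 0x7 ⊕ 0x2 = 0x5.
P2: S = E(K, 0x2) = 0x0; 0xF ⊕ 0x0 = 0xF.
P3: S = E(K, 0x0) = 0x4; 0xA ⊕ 0x4 = 0xE.
P4: S = E(K, 0x4) = 0xC; 0x3 ⊕ 0xC = 0xF.
P5: S = E(K, 0xC) = 0xD; 0x2 ⊕ 0xD = 0xF.
P6: S = E(K, 0xD) = 0xF; 0x5 ⊕ 0xF = 0xA.

P1 = 0x5, P2 = 0xF, P3 = 0xE, P4 = 0xF, P5 = 0xF, P6 = 0xA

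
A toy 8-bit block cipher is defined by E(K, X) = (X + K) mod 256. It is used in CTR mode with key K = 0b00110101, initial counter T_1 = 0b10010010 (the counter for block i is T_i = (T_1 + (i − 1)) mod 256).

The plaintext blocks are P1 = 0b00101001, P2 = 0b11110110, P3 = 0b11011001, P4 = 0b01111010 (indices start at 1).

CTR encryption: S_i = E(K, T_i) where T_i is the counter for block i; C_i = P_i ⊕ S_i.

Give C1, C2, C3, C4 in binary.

C1 = 0b11101110, C2 = 0b00111110, C3 = 0b00010000, C4 = 0b10110000

C1: T = 0b10010010, S = E(K, T) = 0b11000111; 0b00101001 ⊕ 0b11000111 = 0b11101110.
C2: T = 0b10010011, S = E(K, T) = 0b11001000; 0b11110110 ⊕ 0b11001000 = 0b00111110.
C3: T = 0b10010100, S = E(K, T) = 0b11001001; 0b11011001 ⊕ 0b11001001 = 0b00010000.
C4: T = 0b10010101, S = E(K, T) = 0b11001010; 0b01111010 ⊕ 0b11001010 = 0b10110000.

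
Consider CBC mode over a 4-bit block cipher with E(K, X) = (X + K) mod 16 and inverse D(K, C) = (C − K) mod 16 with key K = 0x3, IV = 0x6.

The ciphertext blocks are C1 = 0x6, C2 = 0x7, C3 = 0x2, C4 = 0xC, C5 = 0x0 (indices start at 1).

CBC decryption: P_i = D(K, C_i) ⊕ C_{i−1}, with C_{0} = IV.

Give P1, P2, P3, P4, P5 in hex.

P1 = 0x5, P2 = 0x2, P3 = 0x8, P4 = 0xB, P5 = 0x1

P1: D(K, 0x6) = 0x3; 0x3 ⊕ 0x6 = 0x5.
P2: D(K, 0x7) = 0x4; 0x4 ⊕ 0x6 = 0x2.
P3: D(K, 0x2) = 0xF; 0xF ⊕ 0x7 = 0x8.
P4: D(K, 0xC) = 0x9; 0x9 ⊕ 0x2 = 0xB.
P5: D(K, 0x0) = 0xD; 0xD ⊕ 0xC = 0x1.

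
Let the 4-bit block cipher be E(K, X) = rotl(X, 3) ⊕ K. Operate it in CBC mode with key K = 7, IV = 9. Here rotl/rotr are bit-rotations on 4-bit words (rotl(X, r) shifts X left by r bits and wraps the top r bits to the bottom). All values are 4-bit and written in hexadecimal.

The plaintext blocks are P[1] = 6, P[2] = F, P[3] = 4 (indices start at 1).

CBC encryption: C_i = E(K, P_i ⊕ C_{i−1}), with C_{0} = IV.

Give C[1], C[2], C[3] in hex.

C[1] = 8, C[2] = C, C[3] = 3

C[1]: P[1] ⊕ 9 = F; E(K, F) = 8.
C[2]: P[2] ⊕ 8 = 7; E(K, 7) = C.
C[3]: P[3] ⊕ C = 8; E(K, 8) = 3.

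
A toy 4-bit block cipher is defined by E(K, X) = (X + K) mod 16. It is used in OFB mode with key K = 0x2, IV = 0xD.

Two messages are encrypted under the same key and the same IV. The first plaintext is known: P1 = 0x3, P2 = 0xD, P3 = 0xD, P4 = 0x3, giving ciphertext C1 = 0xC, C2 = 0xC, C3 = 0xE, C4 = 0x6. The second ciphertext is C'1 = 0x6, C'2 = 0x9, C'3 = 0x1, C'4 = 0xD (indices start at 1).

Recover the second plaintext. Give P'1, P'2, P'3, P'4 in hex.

In OFB with a reused IV, both messages share the same keystream S_i, so C_i ⊕ C'_i = P_i ⊕ P'_i and thus P'_i = P_i ⊕ C_i ⊕ C'_i.
P'1: 0x3 ⊕ 0xC ⊕ 0x6 = 0x9.
P'2: 0xD ⊕ 0xC ⊕ 0x9 = 0x8.
P'3: 0xD ⊕ 0xE ⊕ 0x1 = 0x2.
P'4: 0x3 ⊕ 0x6 ⊕ 0xD = 0x8.

P'1 = 0x9, P'2 = 0x8, P'3 = 0x2, P'4 = 0x8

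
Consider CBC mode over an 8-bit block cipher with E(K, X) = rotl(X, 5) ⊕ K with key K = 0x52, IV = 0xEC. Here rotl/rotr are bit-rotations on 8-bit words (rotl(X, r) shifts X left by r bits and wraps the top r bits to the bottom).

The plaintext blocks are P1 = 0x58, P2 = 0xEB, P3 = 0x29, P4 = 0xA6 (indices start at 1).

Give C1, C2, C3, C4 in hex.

C1 = 0xC4, C2 = 0xB7, C3 = 0x81, C4 = 0xB6

CBC encryption: C_i = E(K, P_i ⊕ C_{i−1}), with C_{0} = IV.
C1: P1 ⊕ 0xEC = 0xB4; E(K, 0xB4) = 0xC4.
C2: P2 ⊕ 0xC4 = 0x2F; E(K, 0x2F) = 0xB7.
C3: P3 ⊕ 0xB7 = 0x9E; E(K, 0x9E) = 0x81.
C4: P4 ⊕ 0x81 = 0x27; E(K, 0x27) = 0xB6.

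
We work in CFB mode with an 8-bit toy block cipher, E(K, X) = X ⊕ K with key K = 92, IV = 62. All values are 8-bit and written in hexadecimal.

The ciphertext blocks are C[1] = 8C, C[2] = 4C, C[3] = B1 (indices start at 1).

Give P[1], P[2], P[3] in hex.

P[1] = 7C, P[2] = 52, P[3] = 6F

CFB decryption: P_i = C_i ⊕ E(K, C_{i−1}), with C_{0} = IV.
P[1]: E(K, 62) = F0; 8C ⊕ F0 = 7C.
P[2]: E(K, 8C) = 1E; 4C ⊕ 1E = 52.
P[3]: E(K, 4C) = DE; B1 ⊕ DE = 6F.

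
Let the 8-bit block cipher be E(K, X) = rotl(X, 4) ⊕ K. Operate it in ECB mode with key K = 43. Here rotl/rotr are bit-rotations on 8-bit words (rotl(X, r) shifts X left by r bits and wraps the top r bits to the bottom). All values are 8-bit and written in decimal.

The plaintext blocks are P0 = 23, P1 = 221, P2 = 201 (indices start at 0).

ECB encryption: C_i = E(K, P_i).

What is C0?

C0 = 90

C0: E(K, 23) = 90.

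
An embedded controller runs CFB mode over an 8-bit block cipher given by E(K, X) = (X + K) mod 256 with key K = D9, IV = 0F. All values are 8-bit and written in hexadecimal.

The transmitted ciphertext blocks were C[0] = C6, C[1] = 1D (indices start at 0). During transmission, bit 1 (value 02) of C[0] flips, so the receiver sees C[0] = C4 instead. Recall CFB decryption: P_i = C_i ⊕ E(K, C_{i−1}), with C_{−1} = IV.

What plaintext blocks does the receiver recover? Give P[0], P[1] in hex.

P[0] = 2C, P[1] = 80

Only C[0] changed, to C4. In CFB, a change in C_i flips the same bit in P_i and garbles P_{i+1}. Decrypting the received ciphertext:
P[0]: E(K, 0F) = E8; C4 ⊕ E8 = 2C.
P[1]: E(K, C4) = 9D; 1D ⊕ 9D = 80.
Blocks that differ from the original plaintext: P[0], P[1].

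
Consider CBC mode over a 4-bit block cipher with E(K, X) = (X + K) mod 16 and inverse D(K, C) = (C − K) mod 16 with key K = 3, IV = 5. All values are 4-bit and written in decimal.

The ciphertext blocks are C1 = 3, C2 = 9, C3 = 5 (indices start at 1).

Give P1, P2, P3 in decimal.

CBC decryption: P_i = D(K, C_i) ⊕ C_{i−1}, with C_{0} = IV.
P1: D(K, 3) = 0; 0 ⊕ 5 = 5.
P2: D(K, 9) = 6; 6 ⊕ 3 = 5.
P3: D(K, 5) = 2; 2 ⊕ 9 = 11.

P1 = 5, P2 = 5, P3 = 11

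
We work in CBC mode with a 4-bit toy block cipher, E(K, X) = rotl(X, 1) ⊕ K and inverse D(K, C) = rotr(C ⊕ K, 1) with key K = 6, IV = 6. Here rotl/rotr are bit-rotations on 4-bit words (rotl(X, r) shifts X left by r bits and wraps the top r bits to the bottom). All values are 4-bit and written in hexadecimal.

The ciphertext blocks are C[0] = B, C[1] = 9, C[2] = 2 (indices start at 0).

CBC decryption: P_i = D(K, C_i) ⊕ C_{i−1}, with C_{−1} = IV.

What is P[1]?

P[1] = 4

P[1]: D(K, 9) = F; F ⊕ B = 4.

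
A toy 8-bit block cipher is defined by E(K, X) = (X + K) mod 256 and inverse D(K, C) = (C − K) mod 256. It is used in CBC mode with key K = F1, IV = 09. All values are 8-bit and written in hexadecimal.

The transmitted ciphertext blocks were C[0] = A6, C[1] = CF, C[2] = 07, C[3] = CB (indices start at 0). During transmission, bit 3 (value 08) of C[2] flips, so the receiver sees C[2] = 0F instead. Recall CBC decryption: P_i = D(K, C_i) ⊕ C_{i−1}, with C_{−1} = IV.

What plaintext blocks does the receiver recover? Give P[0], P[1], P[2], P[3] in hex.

P[0] = BC, P[1] = 78, P[2] = D1, P[3] = D5

Only C[2] changed, to 0F. In CBC, a change in C_i garbles P_i and flips the same bit in P_{i+1}. Decrypting the received ciphertext:
P[0]: D(K, A6) = B5; B5 ⊕ 09 = BC.
P[1]: D(K, CF) = DE; DE ⊕ A6 = 78.
P[2]: D(K, 0F) = 1E; 1E ⊕ CF = D1.
P[3]: D(K, CB) = DA; DA ⊕ 0F = D5.
Blocks that differ from the original plaintext: P[2], P[3].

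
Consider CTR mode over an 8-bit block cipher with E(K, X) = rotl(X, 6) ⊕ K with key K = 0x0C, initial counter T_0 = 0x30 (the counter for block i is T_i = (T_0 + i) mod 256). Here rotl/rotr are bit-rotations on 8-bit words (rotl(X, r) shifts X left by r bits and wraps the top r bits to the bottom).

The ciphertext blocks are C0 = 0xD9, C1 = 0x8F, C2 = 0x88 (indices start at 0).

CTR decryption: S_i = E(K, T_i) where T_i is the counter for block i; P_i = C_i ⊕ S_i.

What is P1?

P1 = 0xCF

P1: T = 0x31, S = E(K, T) = 0x40; 0x8F ⊕ 0x40 = 0xCF.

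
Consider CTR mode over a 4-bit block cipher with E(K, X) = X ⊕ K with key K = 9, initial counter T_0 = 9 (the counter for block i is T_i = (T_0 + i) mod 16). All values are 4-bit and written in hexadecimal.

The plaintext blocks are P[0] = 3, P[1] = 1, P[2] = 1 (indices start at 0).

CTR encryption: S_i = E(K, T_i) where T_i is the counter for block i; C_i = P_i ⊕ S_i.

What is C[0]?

C[0]: T = 9, S = E(K, T) = 0; 3 ⊕ 0 = 3.

C[0] = 3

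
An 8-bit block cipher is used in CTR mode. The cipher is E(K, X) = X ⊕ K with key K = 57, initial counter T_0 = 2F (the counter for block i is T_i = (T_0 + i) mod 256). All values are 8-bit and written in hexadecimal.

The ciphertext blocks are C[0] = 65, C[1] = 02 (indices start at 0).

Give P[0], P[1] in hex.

CTR decryption: S_i = E(K, T_i) where T_i is the counter for block i; P_i = C_i ⊕ S_i.
P[0]: T = 2F, S = E(K, T) = 78; 65 ⊕ 78 = 1D.
P[1]: T = 30, S = E(K, T) = 67; 02 ⊕ 67 = 65.

P[0] = 1D, P[1] = 65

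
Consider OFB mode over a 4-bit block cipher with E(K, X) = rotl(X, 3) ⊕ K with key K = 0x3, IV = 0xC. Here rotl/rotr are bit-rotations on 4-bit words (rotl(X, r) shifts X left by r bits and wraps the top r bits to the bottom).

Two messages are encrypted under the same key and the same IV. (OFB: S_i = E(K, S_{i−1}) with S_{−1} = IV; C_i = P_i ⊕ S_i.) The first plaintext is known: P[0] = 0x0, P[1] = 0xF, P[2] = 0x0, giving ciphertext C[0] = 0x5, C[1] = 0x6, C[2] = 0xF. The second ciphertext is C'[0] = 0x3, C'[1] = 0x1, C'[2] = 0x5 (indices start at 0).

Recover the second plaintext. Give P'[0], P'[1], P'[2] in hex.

P'[0] = 0x6, P'[1] = 0x8, P'[2] = 0xA

In OFB with a reused IV, both messages share the same keystream S_i, so C_i ⊕ C'_i = P_i ⊕ P'_i and thus P'_i = P_i ⊕ C_i ⊕ C'_i.
P'[0]: 0x0 ⊕ 0x5 ⊕ 0x3 = 0x6.
P'[1]: 0xF ⊕ 0x6 ⊕ 0x1 = 0x8.
P'[2]: 0x0 ⊕ 0xF ⊕ 0x5 = 0xA.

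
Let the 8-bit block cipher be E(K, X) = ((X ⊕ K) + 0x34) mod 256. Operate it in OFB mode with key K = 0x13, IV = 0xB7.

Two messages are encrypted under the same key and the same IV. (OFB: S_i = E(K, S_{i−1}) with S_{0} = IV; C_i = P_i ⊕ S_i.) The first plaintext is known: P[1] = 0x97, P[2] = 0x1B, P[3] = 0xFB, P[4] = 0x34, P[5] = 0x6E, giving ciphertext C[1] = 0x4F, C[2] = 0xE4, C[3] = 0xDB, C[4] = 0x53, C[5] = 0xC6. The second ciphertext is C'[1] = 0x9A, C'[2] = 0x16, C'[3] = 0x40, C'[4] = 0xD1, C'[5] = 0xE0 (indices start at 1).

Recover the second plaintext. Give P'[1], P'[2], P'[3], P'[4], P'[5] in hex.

P'[1] = 0x42, P'[2] = 0xE9, P'[3] = 0x60, P'[4] = 0xB6, P'[5] = 0x48

In OFB with a reused IV, both messages share the same keystream S_i, so C_i ⊕ C'_i = P_i ⊕ P'_i and thus P'_i = P_i ⊕ C_i ⊕ C'_i.
P'[1]: 0x97 ⊕ 0x4F ⊕ 0x9A = 0x42.
P'[2]: 0x1B ⊕ 0xE4 ⊕ 0x16 = 0xE9.
P'[3]: 0xFB ⊕ 0xDB ⊕ 0x40 = 0x60.
P'[4]: 0x34 ⊕ 0x53 ⊕ 0xD1 = 0xB6.
P'[5]: 0x6E ⊕ 0xC6 ⊕ 0xE0 = 0x48.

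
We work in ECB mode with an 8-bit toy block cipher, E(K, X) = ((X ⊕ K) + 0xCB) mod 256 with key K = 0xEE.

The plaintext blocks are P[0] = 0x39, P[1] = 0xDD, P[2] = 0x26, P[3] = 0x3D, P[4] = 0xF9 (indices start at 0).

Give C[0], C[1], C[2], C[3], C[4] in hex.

C[0] = 0xA2, C[1] = 0xFE, C[2] = 0x93, C[3] = 0x9E, C[4] = 0xE2

ECB encryption: C_i = E(K, P_i).
C[0]: E(K, 0x39) = 0xA2.
C[1]: E(K, 0xDD) = 0xFE.
C[2]: E(K, 0x26) = 0x93.
C[3]: E(K, 0x3D) = 0x9E.
C[4]: E(K, 0xF9) = 0xE2.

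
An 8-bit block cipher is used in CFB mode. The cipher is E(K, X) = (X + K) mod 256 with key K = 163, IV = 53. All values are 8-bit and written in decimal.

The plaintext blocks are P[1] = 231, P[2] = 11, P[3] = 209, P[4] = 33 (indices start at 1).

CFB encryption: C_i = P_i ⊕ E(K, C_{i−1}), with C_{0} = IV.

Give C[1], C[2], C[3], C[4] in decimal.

C[1]: E(K, 53) = 216; 231 ⊕ 216 = 63.
C[2]: E(K, 63) = 226; 11 ⊕ 226 = 233.
C[3]: E(K, 233) = 140; 209 ⊕ 140 = 93.
C[4]: E(K, 93) = 0; 33 ⊕ 0 = 33.

C[1] = 63, C[2] = 233, C[3] = 93, C[4] = 33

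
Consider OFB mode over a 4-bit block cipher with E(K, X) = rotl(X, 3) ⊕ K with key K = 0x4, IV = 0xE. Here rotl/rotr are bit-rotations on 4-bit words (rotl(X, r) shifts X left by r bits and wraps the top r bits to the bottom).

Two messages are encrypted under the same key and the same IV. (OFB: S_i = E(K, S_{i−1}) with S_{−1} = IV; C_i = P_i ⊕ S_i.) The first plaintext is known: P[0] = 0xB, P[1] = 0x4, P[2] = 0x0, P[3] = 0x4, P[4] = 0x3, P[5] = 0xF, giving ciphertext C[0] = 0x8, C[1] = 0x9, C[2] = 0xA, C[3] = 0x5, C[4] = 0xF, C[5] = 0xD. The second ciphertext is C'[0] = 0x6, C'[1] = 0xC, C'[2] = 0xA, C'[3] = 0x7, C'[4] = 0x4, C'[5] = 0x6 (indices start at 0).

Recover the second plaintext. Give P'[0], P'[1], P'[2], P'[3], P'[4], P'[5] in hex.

In OFB with a reused IV, both messages share the same keystream S_i, so C_i ⊕ C'_i = P_i ⊕ P'_i and thus P'_i = P_i ⊕ C_i ⊕ C'_i.
P'[0]: 0xB ⊕ 0x8 ⊕ 0x6 = 0x5.
P'[1]: 0x4 ⊕ 0x9 ⊕ 0xC = 0x1.
P'[2]: 0x0 ⊕ 0xA ⊕ 0xA = 0x0.
P'[3]: 0x4 ⊕ 0x5 ⊕ 0x7 = 0x6.
P'[4]: 0x3 ⊕ 0xF ⊕ 0x4 = 0x8.
P'[5]: 0xF ⊕ 0xD ⊕ 0x6 = 0x4.

P'[0] = 0x5, P'[1] = 0x1, P'[2] = 0x0, P'[3] = 0x6, P'[4] = 0x8, P'[5] = 0x4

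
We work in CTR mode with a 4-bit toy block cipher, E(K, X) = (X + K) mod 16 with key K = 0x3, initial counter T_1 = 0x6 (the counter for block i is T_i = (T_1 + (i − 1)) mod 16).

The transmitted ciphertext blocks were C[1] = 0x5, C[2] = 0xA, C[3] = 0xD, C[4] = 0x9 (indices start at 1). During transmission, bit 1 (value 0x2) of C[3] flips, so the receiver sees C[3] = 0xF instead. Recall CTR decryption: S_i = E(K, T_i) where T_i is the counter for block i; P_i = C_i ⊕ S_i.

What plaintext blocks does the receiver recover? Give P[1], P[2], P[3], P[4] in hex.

P[1] = 0xC, P[2] = 0x0, P[3] = 0x4, P[4] = 0x5

Only C[3] changed, to 0xF. In CTR, a change in C_i flips the same bit in P_i only; the keystream is unaffected. Decrypting the received ciphertext:
P[1]: T = 0x6, S = E(K, T) = 0x9; 0x5 ⊕ 0x9 = 0xC.
P[2]: T = 0x7, S = E(K, T) = 0xA; 0xA ⊕ 0xA = 0x0.
P[3]: T = 0x8, S = E(K, T) = 0xB; 0xF ⊕ 0xB = 0x4.
P[4]: T = 0x9, S = E(K, T) = 0xC; 0x9 ⊕ 0xC = 0x5.
Blocks that differ from the original plaintext: P[3].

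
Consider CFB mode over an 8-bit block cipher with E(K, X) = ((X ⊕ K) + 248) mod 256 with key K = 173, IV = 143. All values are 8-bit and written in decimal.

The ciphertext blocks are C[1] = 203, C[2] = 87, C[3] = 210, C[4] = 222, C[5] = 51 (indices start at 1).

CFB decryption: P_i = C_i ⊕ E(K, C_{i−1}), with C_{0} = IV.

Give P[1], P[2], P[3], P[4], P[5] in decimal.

P[1] = 209, P[2] = 9, P[3] = 32, P[4] = 169, P[5] = 88

P[1]: E(K, 143) = 26; 203 ⊕ 26 = 209.
P[2]: E(K, 203) = 94; 87 ⊕ 94 = 9.
P[3]: E(K, 87) = 242; 210 ⊕ 242 = 32.
P[4]: E(K, 210) = 119; 222 ⊕ 119 = 169.
P[5]: E(K, 222) = 107; 51 ⊕ 107 = 88.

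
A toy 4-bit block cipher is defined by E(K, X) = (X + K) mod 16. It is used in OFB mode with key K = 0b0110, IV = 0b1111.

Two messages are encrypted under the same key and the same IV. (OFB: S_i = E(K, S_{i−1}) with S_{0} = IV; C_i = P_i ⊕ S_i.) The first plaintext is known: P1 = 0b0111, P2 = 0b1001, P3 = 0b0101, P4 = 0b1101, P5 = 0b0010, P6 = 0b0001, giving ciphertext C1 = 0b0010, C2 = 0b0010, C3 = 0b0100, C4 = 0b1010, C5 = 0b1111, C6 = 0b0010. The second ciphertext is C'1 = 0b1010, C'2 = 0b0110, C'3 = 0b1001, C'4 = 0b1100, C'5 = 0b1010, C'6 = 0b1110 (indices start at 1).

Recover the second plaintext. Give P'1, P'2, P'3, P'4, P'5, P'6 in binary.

P'1 = 0b1111, P'2 = 0b1101, P'3 = 0b1000, P'4 = 0b1011, P'5 = 0b0111, P'6 = 0b1101

In OFB with a reused IV, both messages share the same keystream S_i, so C_i ⊕ C'_i = P_i ⊕ P'_i and thus P'_i = P_i ⊕ C_i ⊕ C'_i.
P'1: 0b0111 ⊕ 0b0010 ⊕ 0b1010 = 0b1111.
P'2: 0b1001 ⊕ 0b0010 ⊕ 0b0110 = 0b1101.
P'3: 0b0101 ⊕ 0b0100 ⊕ 0b1001 = 0b1000.
P'4: 0b1101 ⊕ 0b1010 ⊕ 0b1100 = 0b1011.
P'5: 0b0010 ⊕ 0b1111 ⊕ 0b1010 = 0b0111.
P'6: 0b0001 ⊕ 0b0010 ⊕ 0b1110 = 0b1101.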